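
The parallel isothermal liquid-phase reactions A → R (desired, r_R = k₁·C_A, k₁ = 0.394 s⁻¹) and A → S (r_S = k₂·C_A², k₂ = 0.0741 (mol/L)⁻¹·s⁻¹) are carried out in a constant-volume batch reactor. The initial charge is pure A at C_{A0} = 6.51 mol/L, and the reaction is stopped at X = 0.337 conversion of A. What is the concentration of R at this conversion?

C_A = C_{A0}(1−X) = 4.316 mol/L.
Along a PFR/batch, dC_R/dC_A = −r_R/(r_R+r_S) = −k₁/(k₁+k₂·C_A).
Integrating from C_{A0} to C_A: C_R = (0.394/0.0741)·ln[(0.394+0.0741·6.51)/(0.394+0.0741·4.32)] = 5.317·ln(0.8764/0.7138) = 1.091 mol/L.

1.09 mol/L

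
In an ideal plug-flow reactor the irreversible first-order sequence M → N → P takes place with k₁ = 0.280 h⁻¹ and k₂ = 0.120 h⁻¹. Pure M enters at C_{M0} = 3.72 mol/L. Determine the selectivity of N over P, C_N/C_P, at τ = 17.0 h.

0.273

The intermediate concentration in a first-order A→B→C sequence is C_N = k₁C_{M0}(e^(−k₁τ) − e^(−k₂τ))/(k₂−k₁).
e^(−k₁τ) = e^(−0.280×17.0) = e^(−4.760) = 0.008566; e^(−k₂τ) = e^(−2.040) = 0.1300.
C_N = 0.280×3.72/(0.120−0.280) × (0.008566−0.1300) = (-6.510)×(-0.1215) = 0.7907 mol/L.
C_M = C_{M0}e^(−k₁τ) = 0.03186 mol/L, so C_P = C_{M0}−C_M−C_N = 2.897 mol/L; C_N/C_P = 0.273.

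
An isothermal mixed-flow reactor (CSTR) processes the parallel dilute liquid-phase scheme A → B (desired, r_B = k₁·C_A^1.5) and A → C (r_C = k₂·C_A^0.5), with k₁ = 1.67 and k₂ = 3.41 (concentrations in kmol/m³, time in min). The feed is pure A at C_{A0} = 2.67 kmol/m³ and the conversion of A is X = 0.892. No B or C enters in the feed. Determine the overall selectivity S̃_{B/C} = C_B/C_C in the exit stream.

0.141

Exit C_A = C_{A0}(1−X) = 2.67×0.108 = 0.2884 kmol/m³.
Rates in a CSTR are evaluated at the outlet concentration: r_B = 1.67×0.2884^1.5 = 0.2586, r_C = 3.41×0.2884^0.5 = 1.831.
Overall selectivity = C_B/C_C = r_Bτ/(r_Cτ) = r_B/r_C = 0.141.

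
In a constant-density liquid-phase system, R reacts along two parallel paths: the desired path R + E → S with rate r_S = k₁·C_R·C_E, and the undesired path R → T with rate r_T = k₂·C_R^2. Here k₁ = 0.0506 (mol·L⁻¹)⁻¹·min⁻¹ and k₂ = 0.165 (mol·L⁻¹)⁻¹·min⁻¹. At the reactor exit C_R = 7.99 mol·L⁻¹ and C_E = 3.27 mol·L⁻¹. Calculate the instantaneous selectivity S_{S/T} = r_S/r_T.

0.126

S_{S/T} = r_S/r_T = (k₁·C_R·C_E)/(k₂·C_R^2) = (k₁/k₂)·C_R⁻¹·C_E.
= (0.0506×7.990×3.270) / (0.165×7.990^2) = 1.322/10.53 = 0.126.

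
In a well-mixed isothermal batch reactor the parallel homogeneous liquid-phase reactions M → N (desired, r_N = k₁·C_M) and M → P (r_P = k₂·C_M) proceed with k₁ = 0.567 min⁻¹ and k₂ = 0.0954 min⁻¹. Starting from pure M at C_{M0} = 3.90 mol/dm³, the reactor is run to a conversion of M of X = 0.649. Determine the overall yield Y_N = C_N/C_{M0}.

0.556

C_M = C_{M0}(1−X) = 1.369 mol/dm³.
Both paths are first order in M, so the instantaneous fraction to N is constant: dC_N/d(−C_M) = k₁/(k₁+k₂) = 0.8560.
C_N = 0.8560·(C_{M0}−C_M) = 0.8560×2.531 = 2.17 mol/dm³.
Y_N = C_N/C_{M0} = 2.167/3.90 = 0.556.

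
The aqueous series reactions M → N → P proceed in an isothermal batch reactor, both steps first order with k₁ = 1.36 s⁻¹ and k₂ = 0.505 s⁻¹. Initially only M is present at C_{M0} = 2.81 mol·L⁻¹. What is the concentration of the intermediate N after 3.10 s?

Solving the coupled first-order balances gives C_N(t) = [k₁/(k₂−k₁)]·C_{M0}·(e^(−k₁t) − e^(−k₂t)).
e^(−k₁t) = e^(−1.36×3.10) = e^(−4.216) = 0.01476; e^(−k₂t) = e^(−1.566) = 0.2090.
C_N = 1.36×2.81/(0.505−1.36) × (0.01476−0.2090) = (-4.470)×(-0.1942) = 0.8681 mol·L⁻¹.

0.868 mol·L⁻¹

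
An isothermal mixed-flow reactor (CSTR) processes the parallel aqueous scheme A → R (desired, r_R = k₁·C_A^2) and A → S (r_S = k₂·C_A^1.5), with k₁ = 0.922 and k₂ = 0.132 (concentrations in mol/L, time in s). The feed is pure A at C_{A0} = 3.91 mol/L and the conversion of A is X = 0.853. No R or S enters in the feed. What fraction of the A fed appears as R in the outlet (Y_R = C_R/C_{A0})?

Exit C_A = C_{A0}(1−X) = 3.91×0.147 = 0.5748 mol/L.
In a CSTR the entire volume is at exit conditions, so r_R = 0.922×0.5748^2 = 0.3046 and r_S = 0.132×0.5748^1.5 = 0.05752.
Fraction of consumed A going to R: r_R/(r_R+r_S) = 0.8412.
C_R = 0.8412·C_{A0}·X = 0.8412×3.91×0.853 = 2.81 mol/L; Y_R = C_R/C_{A0} = 0.718.

0.718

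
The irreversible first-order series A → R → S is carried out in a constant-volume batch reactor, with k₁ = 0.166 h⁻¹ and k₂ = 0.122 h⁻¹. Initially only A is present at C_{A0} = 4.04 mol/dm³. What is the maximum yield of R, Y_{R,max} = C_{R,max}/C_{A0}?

At the optimum, C_{R,max}/C_{A0} = (k₁/k₂)^[k₂/(k₂−k₁)].
= (0.166/0.122)^(0.122/(0.122−0.166)) = (1.361)^(-2.773) = 0.4257.

0.426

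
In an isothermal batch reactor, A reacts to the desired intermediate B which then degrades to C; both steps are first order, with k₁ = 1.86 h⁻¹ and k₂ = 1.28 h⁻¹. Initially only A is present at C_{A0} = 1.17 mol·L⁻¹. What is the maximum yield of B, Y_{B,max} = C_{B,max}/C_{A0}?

0.438

At the optimum, C_{B,max}/C_{A0} = (k₁/k₂)^[k₂/(k₂−k₁)].
= (1.86/1.28)^(1.28/(1.28−1.86)) = (1.453)^(-2.207) = 0.4383.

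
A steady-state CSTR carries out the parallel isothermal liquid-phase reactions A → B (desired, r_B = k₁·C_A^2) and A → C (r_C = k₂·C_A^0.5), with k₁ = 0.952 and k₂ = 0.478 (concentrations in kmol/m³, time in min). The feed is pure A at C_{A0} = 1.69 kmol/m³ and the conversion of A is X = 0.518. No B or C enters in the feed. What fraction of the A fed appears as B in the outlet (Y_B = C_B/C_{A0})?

Exit C_A = C_{A0}(1−X) = 1.69×0.482 = 0.8146 kmol/m³.
In a CSTR the entire volume is at exit conditions, so r_B = 0.952×0.8146^2 = 0.6317 and r_C = 0.478×0.8146^0.5 = 0.4314.
Fraction of consumed A going to B: r_B/(r_B+r_C) = 0.5942.
C_B = 0.5942·C_{A0}·X = 0.5942×1.69×0.518 = 0.520 kmol/m³; Y_B = C_B/C_{A0} = 0.308.

0.308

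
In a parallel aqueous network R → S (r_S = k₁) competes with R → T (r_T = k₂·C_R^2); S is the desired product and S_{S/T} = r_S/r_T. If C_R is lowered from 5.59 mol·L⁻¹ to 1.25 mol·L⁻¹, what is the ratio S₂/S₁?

S_{S/T} = (k₁/k₂)·C_R^-2, so S₂/S₁ = (C_{R,2}/C_{R,1})^-2.
= (1.25/5.59)^(-2) = (0.2236)^(-2) = 20.0.
Selectivity toward S rises as C_R falls — low-concentration operation is favoured.

20.0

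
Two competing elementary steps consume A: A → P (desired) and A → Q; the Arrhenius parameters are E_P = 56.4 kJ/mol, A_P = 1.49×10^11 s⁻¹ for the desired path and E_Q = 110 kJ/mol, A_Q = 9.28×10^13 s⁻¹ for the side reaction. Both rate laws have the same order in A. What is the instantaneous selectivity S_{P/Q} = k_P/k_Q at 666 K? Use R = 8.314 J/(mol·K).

k_P/k_Q = (A_P/A_Q)·exp[−(E_P−E_Q)/(RT)] = (A_P/A_Q)·exp[(E_Q−E_P)/(RT)].
(E_Q−E_P)/(RT) = (110−56.4)×10³/(8.314×666) = 53600/5537 = 9.680.
k_P/k_Q = (1.49×10^11/9.28×10^13)·exp(9.680) = 0.001606 × 15996 = 25.7.

25.7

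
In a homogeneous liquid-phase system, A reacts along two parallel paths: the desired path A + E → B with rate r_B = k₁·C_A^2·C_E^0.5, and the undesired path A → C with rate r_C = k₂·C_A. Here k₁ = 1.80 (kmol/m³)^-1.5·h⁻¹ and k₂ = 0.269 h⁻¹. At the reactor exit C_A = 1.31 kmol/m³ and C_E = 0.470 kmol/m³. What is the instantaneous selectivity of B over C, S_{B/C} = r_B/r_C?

S_{B/C} = r_B/r_C = (k₁·C_A^2·C_E^0.5)/(k₂·C_A) = (k₁/k₂)·C_A·C_E^0.5.
= (1.80×1.310^2×0.4700^0.5) / (0.269×1.310) = 2.118/0.3524 = 6.01.
Since the desired path is higher order in A, keeping C_A high (PFR or concentrated feed) favours B.

6.01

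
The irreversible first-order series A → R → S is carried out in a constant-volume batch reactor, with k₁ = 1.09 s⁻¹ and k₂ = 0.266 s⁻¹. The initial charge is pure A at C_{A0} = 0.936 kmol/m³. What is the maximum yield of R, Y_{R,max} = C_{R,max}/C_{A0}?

0.634

Evaluating C_R at t_opt = ln(k₂/k₁)/(k₂−k₁) gives C_{R,max}/C_{A0} = (k₁/k₂)^[k₂/(k₂−k₁)].
= (1.09/0.266)^(0.266/(0.266−1.09)) = (4.098)^(-0.3228) = 0.6343.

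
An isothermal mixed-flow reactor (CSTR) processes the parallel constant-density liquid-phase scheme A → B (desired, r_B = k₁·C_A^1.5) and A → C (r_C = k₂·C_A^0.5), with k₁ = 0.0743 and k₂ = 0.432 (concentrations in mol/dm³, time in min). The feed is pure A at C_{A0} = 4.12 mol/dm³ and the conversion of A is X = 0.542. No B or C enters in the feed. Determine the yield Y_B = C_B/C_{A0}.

0.133

Exit C_A = C_{A0}(1−X) = 4.12×0.458 = 1.887 mol/dm³.
In a CSTR the entire volume is at exit conditions, so r_B = 0.0743×1.887^1.5 = 0.1926 and r_C = 0.432×1.887^0.5 = 0.5934.
Fraction of consumed A going to B: r_B/(r_B+r_C) = 0.2450.
C_B = 0.2450·C_{A0}·X = 0.2450×4.12×0.542 = 0.547 mol/dm³; Y_B = C_B/C_{A0} = 0.133.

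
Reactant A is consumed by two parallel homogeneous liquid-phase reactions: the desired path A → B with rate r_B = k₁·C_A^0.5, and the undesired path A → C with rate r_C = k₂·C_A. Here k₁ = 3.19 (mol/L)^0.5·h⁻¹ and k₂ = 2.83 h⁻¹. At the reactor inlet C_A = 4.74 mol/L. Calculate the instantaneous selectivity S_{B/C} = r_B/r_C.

0.518

S_{B/C} = r_B/r_C = (k₁·C_A^0.5)/(k₂·C_A) = (k₁/k₂)·C_A^-0.5.
= (3.19×4.740^0.5) / (2.83×4.740) = 6.945/13.41 = 0.518.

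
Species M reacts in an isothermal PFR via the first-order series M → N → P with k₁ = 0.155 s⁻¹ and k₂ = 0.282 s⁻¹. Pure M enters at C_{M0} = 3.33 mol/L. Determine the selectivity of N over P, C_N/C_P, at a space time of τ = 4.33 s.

The intermediate concentration in a first-order A→B→C sequence is C_N = k₁C_{M0}(e^(−k₁τ) − e^(−k₂τ))/(k₂−k₁).
e^(−k₁τ) = e^(−0.155×4.33) = e^(−0.6712) = 0.5111; e^(−k₂τ) = e^(−1.221) = 0.2949.
C_N = 0.155×3.33/(0.282−0.155) × (0.5111−0.2949) = 4.064×0.2162 = 0.8787 mol/L.
C_M = C_{M0}e^(−k₁τ) = 1.702 mol/L, so C_P = C_{M0}−C_M−C_N = 0.7493 mol/L; C_N/C_P = 1.17.

1.17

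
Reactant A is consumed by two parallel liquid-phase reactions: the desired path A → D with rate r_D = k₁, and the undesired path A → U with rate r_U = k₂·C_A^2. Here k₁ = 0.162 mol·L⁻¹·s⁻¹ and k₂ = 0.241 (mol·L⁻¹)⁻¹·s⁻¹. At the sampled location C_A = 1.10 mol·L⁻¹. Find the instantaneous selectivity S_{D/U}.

S_{D/U} = r_D/r_U = (k₁)/(k₂·C_A^2) = (k₁/k₂)·C_A^-2.
= (0.162) / (0.241×1.100^2) = 0.1620/0.2916 = 0.556.
The undesired path is higher order in A, so low C_A (CSTR or dilute feed) favours D.

0.556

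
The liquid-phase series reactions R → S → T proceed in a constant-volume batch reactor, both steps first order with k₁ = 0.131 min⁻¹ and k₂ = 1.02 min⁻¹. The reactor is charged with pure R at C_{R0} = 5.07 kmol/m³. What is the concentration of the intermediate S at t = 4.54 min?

The intermediate concentration in a first-order A→B→C sequence is C_S = k₁C_{R0}(e^(−k₁t) − e^(−k₂t))/(k₂−k₁).
e^(−k₁t) = e^(−0.131×4.54) = e^(−0.5947) = 0.5517; e^(−k₂t) = e^(−4.631) = 0.009747.
C_S = 0.131×5.07/(1.02−0.131) × (0.5517−0.009747) = 0.7471×0.5420 = 0.4049 kmol/m³.

0.405 kmol/m³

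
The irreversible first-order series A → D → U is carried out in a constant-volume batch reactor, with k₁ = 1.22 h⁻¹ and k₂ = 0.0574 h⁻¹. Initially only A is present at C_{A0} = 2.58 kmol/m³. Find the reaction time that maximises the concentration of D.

For first-order series the maximum of C_D occurs at t_opt = ln(k₂/k₁)/(k₂−k₁).
= ln(0.0574/1.22)/(0.0574−1.22) = ln(0.04705)/-1.163 = -3.057/-1.163 = 2.63 h.

2.63 h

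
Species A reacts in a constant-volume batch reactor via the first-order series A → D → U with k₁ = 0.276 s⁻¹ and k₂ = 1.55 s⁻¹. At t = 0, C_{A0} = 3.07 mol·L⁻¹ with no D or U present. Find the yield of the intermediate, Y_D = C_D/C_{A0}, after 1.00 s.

Solving the coupled first-order balances gives C_D(t) = [k₁/(k₂−k₁)]·C_{A0}·(e^(−k₁t) − e^(−k₂t)).
e^(−k₁t) = e^(−0.276×1.00) = e^(−0.2760) = 0.7588; e^(−k₂t) = e^(−1.550) = 0.2122.
C_D = 0.276×3.07/(1.55−0.276) × (0.7588−0.2122) = 0.6651×0.5466 = 0.3635 mol·L⁻¹.
Y_D = C_D/C_{A0} = 0.3635/3.07 = 0.118.

0.118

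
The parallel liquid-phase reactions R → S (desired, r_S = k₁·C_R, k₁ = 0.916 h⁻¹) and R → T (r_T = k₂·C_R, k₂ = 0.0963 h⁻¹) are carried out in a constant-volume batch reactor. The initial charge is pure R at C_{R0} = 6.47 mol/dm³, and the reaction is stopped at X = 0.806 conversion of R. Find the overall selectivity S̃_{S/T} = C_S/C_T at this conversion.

9.51

C_R = C_{R0}(1−X) = 1.255 mol/dm³.
Both paths are first order in R, so the instantaneous fraction to S is constant: dC_S/d(−C_R) = k₁/(k₁+k₂) = 0.9049.
C_S = 0.9049·(C_{R0}−C_R) = 0.9049×5.215 = 4.72 mol/dm³.
C_T = (C_{R0}−C_R)−C_S = 0.4961 mol/dm³; S̃_{S/T} = 4.719/0.4961 = 9.51.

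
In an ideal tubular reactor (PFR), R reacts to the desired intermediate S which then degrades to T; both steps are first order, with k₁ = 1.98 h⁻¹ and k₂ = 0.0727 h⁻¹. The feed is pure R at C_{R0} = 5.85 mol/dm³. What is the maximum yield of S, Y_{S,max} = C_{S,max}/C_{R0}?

At the optimum, C_{S,max}/C_{R0} = (k₁/k₂)^[k₂/(k₂−k₁)].
= (1.98/0.0727)^(0.0727/(0.0727−1.98)) = (27.24)^(-0.03812) = 0.8817.

0.882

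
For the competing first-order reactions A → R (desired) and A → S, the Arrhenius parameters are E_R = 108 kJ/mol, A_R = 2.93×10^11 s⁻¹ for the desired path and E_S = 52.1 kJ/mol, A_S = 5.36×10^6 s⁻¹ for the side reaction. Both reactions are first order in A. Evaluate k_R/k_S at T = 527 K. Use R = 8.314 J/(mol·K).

0.157

Since both paths have the same order in A, the concentration cancels and S_{R/S} = k_R/k_S = (A_R/A_S)·exp[(E_S−E_R)/(RT)].
(E_S−E_R)/(RT) = (52.1−108)×10³/(8.314×527) = -55900/4381 = -12.76.
k_R/k_S = (2.93×10^11/5.36×10^6)·exp(-12.76) = 54664 × 2.878×10^-6 = 0.157.
Since E_R > E_S, raising the temperature improves selectivity toward R.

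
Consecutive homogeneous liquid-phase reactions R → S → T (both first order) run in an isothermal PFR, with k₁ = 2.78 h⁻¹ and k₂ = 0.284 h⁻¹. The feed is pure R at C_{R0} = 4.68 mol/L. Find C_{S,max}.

Evaluating C_S at τ_opt = ln(k₂/k₁)/(k₂−k₁) gives C_{S,max}/C_{R0} = (k₁/k₂)^[k₂/(k₂−k₁)].
= (2.78/0.284)^(0.284/(0.284−2.78)) = (9.789)^(-0.1138) = 0.7714.
C_{S,max} = 0.7714×4.68 = 3.61 mol/L.

3.61 mol/L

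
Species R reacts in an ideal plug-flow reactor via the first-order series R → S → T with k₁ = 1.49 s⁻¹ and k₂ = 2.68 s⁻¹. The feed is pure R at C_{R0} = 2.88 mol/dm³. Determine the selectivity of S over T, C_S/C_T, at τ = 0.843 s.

The intermediate concentration in a first-order A→B→C sequence is C_S = k₁C_{R0}(e^(−k₁τ) − e^(−k₂τ))/(k₂−k₁).
e^(−k₁τ) = e^(−1.49×0.843) = e^(−1.256) = 0.2848; e^(−k₂τ) = e^(−2.259) = 0.1044.
C_S = 1.49×2.88/(2.68−1.49) × (0.2848−0.1044) = 3.606×0.1803 = 0.6503 mol/dm³.
C_R = C_{R0}e^(−k₁τ) = 0.8201 mol/dm³, so C_T = C_{R0}−C_R−C_S = 1.410 mol/dm³; C_S/C_T = 0.461.

0.461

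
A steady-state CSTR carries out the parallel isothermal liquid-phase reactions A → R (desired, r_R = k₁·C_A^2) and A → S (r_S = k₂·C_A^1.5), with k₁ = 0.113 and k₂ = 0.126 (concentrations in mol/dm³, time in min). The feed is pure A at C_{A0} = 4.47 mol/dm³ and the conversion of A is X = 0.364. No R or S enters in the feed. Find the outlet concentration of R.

0.979 mol/dm³

Exit C_A = C_{A0}(1−X) = 4.47×0.636 = 2.843 mol/dm³.
A CSTR operates uniformly at the exit composition, giving r_R = 0.9133 and r_S = 0.6040 (each k·C_A^n at C_A = 2.843).
Fraction of consumed A going to R: r_R/(r_R+r_S) = 0.6019.
C_R = 0.6019·C_{A0}·X = 0.6019×4.47×0.364 = 0.979 mol/dm³.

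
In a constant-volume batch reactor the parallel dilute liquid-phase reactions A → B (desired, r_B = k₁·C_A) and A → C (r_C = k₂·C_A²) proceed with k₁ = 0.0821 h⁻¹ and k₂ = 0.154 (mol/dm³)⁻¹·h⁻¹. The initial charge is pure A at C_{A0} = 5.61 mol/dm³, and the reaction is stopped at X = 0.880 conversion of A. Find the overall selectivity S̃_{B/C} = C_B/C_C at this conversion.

0.213

C_A = C_{A0}(1−X) = 0.6732 mol/dm³.
Along a PFR/batch, dC_B/dC_A = −r_B/(r_B+r_C) = −k₁/(k₁+k₂·C_A).
Integrating from C_{A0} to C_A: C_B = (0.0821/0.154)·ln[(0.0821+0.154·5.61)/(0.0821+0.154·0.673)] = 0.5331·ln(0.9460/0.1858) = 0.8678 mol/dm³.
C_C = (C_{A0}−C_A)−C_B = 4.069 mol/dm³; S̃_{B/C} = 0.8678/4.069 = 0.213.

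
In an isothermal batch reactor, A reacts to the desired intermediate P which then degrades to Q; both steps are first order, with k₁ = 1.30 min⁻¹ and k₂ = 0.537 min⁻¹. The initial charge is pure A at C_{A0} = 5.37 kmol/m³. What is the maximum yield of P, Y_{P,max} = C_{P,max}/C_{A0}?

At the optimum, C_{P,max}/C_{A0} = (k₁/k₂)^[k₂/(k₂−k₁)].
= (1.30/0.537)^(0.537/(0.537−1.30)) = (2.421)^(-0.7038) = 0.5367.

0.537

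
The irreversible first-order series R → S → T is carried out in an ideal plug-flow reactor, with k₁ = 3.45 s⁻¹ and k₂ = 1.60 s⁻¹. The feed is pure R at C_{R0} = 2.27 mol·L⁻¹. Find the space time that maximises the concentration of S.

0.415 s

Setting dC_S/dτ = 0 gives τ_opt = ln(k₂/k₁)/(k₂−k₁).
= ln(1.60/3.45)/(1.60−3.45) = ln(0.4638)/-1.850 = -0.7684/-1.850 = 0.415 s.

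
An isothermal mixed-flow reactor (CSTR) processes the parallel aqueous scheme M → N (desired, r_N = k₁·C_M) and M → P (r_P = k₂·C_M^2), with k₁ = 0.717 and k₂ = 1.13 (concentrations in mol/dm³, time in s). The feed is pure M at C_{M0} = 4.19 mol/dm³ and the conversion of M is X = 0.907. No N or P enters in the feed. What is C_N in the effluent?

2.35 mol/dm³

Exit C_M = C_{M0}(1−X) = 4.19×0.0930 = 0.3897 mol/dm³.
A CSTR operates uniformly at the exit composition, giving r_N = 0.2794 and r_P = 0.1716 (each k·C_M^n at C_M = 0.3897).
Fraction of consumed M going to N: r_N/(r_N+r_P) = 0.6195.
C_N = 0.6195·C_{M0}·X = 0.6195×4.19×0.907 = 2.35 mol/dm³.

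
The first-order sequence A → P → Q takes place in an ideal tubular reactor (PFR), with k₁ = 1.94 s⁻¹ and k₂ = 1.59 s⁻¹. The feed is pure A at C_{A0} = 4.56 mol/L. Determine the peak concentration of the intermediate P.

1.85 mol/L

For a first-order series the maximum intermediate yield is C_{P,max}/C_{A0} = (k₁/k₂)^[k₂/(k₂−k₁)].
= (1.94/1.59)^(1.59/(1.59−1.94)) = (1.220)^(-4.543) = 0.4050.
C_{P,max} = 0.4050×4.56 = 1.85 mol/L.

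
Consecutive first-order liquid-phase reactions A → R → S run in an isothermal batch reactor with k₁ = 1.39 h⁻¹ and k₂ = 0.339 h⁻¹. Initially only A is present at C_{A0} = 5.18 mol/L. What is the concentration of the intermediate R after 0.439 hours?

2.18 mol/L

The intermediate concentration in a first-order A→B→C sequence is C_R = k₁C_{A0}(e^(−k₁t) − e^(−k₂t))/(k₂−k₁).
e^(−k₁t) = e^(−1.39×0.439) = e^(−0.6102) = 0.5432; e^(−k₂t) = e^(−0.1488) = 0.8617.
C_R = 1.39×5.18/(0.339−1.39) × (0.5432−0.8617) = (-6.851)×(-0.3185) = 2.182 mol/L.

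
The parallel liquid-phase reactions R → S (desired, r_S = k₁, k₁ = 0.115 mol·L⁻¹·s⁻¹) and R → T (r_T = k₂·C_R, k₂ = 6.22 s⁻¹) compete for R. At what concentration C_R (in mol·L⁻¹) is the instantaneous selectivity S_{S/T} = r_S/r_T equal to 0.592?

S_{S/T} = (k₁/k₂)·C_R⁻¹ ⇒ C_R = (S·k₂/k₁)^(-1).
= (0.592×6.22/0.115)^(-1) = (32.02)^(-1) = 0.0312 mol·L⁻¹.

0.0312 mol·L⁻¹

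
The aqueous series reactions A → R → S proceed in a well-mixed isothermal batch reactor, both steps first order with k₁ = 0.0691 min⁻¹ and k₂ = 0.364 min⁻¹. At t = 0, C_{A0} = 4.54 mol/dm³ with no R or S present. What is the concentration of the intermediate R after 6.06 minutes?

0.583 mol/dm³

Solving the coupled first-order balances gives C_R(t) = [k₁/(k₂−k₁)]·C_{A0}·(e^(−k₁t) − e^(−k₂t)).
e^(−k₁t) = e^(−0.0691×6.06) = e^(−0.4187) = 0.6579; e^(−k₂t) = e^(−2.206) = 0.1102.
C_R = 0.0691×4.54/(0.364−0.0691) × (0.6579−0.1102) = 1.064×0.5477 = 0.5827 mol/dm³.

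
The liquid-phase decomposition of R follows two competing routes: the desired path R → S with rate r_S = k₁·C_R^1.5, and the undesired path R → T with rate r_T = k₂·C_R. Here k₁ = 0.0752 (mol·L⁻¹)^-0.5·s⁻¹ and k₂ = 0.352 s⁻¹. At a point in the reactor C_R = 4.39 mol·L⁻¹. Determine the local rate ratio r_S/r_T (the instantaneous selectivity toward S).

0.448

S_{S/T} = r_S/r_T = (k₁·C_R^1.5)/(k₂·C_R) = (k₁/k₂)·C_R^0.5.
= (0.0752×4.390^1.5) / (0.352×4.390) = 0.6917/1.545 = 0.448.
Since the desired path is higher order in R, keeping C_R high (PFR or concentrated feed) favours S.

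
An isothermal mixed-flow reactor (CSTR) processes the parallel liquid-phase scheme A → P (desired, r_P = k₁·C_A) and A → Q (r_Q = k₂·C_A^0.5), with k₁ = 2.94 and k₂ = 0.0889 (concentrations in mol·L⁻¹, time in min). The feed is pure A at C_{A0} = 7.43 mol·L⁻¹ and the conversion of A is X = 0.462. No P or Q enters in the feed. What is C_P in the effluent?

Exit C_A = C_{A0}(1−X) = 7.43×0.538 = 3.997 mol·L⁻¹.
A CSTR operates uniformly at the exit composition, giving r_P = 11.75 and r_Q = 0.1777 (each k·C_A^n at C_A = 3.997).
Fraction of consumed A going to P: r_P/(r_P+r_Q) = 0.9851.
C_P = 0.9851·C_{A0}·X = 0.9851×7.43×0.462 = 3.38 mol·L⁻¹.

3.38 mol·L⁻¹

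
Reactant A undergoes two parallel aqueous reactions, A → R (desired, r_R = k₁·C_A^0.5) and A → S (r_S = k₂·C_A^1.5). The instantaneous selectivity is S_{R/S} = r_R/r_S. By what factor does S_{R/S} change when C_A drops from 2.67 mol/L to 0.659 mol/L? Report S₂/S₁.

S_{R/S} = (k₁/k₂)·C_A⁻¹, so S₂/S₁ = (C_{A,2}/C_{A,1})⁻¹.
= 2.67/0.659 = 4.05.
Selectivity toward R rises as C_A falls — low-concentration operation is favoured.

4.05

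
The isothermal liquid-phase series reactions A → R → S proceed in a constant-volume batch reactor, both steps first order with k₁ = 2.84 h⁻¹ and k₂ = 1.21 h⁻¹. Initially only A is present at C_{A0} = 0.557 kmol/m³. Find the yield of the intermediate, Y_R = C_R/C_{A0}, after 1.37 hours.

0.296

For first-order series with pure A initially, C_R(t) = k₁C_{A0}/(k₂−k₁)·(e^(−k₁t) − e^(−k₂t)).
e^(−k₁t) = e^(−2.84×1.37) = e^(−3.891) = 0.02043; e^(−k₂t) = e^(−1.658) = 0.1906.
C_R = 2.84×0.557/(1.21−2.84) × (0.02043−0.1906) = (-0.9705)×(-0.1701) = 0.1651 kmol/m³.
Y_R = C_R/C_{A0} = 0.1651/0.557 = 0.296.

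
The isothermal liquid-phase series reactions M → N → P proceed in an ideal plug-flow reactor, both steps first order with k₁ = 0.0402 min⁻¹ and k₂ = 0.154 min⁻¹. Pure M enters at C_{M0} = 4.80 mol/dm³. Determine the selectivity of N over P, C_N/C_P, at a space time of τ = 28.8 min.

0.184

The intermediate concentration in a first-order A→B→C sequence is C_N = k₁C_{M0}(e^(−k₁τ) − e^(−k₂τ))/(k₂−k₁).
e^(−k₁τ) = e^(−0.0402×28.8) = e^(−1.158) = 0.3142; e^(−k₂τ) = e^(−4.435) = 0.01185.
C_N = 0.0402×4.80/(0.154−0.0402) × (0.3142−0.01185) = 1.696×0.3023 = 0.5126 mol/dm³.
C_M = C_{M0}e^(−k₁τ) = 1.508 mol/dm³, so C_P = C_{M0}−C_M−C_N = 2.779 mol/dm³; C_N/C_P = 0.184.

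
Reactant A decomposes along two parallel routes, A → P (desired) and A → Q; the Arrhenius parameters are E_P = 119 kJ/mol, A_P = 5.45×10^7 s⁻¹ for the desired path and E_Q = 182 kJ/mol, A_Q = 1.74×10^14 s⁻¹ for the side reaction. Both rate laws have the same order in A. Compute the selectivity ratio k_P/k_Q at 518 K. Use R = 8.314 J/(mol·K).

Since both paths have the same order in A, the concentration cancels and S_{P/Q} = k_P/k_Q = (A_P/A_Q)·exp[(E_Q−E_P)/(RT)].
(E_Q−E_P)/(RT) = (182−119)×10³/(8.314×518) = 63000/4307 = 14.63.
k_P/k_Q = (5.45×10^7/1.74×10^14)·exp(14.63) = 3.132×10^-7 × 2.255×10^6 = 0.706.

0.706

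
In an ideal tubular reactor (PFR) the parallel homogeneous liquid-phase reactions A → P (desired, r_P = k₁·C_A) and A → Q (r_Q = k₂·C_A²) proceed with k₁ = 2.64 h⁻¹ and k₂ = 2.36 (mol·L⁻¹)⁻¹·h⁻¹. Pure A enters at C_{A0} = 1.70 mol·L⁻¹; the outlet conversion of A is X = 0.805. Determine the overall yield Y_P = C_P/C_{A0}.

C_A = C_{A0}(1−X) = 0.3315 mol·L⁻¹.
Along a PFR/batch, dC_P/dC_A = −r_P/(r_P+r_Q) = −k₁/(k₁+k₂·C_A).
Integrating from C_{A0} to C_A: C_P = (2.64/2.36)·ln[(2.64+2.36·1.70)/(2.64+2.36·0.331)] = 1.119·ln(6.652/3.422) = 0.7434 mol·L⁻¹.
Y_P = C_P/C_{A0} = 0.7434/1.70 = 0.437.

0.437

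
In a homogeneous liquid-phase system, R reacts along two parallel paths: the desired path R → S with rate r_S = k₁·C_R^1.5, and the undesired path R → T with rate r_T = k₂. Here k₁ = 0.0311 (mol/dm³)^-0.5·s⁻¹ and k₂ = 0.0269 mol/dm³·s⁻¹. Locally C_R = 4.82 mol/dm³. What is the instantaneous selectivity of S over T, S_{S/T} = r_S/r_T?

S_{S/T} = r_S/r_T = (k₁·C_R^1.5)/(k₂) = (k₁/k₂)·C_R^1.5.
= (0.0311×4.820^1.5) / (0.0269) = 0.3291/0.02690 = 12.2.

12.2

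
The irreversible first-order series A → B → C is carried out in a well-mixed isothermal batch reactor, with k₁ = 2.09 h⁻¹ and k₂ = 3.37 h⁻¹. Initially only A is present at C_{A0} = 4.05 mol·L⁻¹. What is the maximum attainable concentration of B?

1.15 mol·L⁻¹

For a first-order series the maximum intermediate yield is C_{B,max}/C_{A0} = (k₁/k₂)^[k₂/(k₂−k₁)].
= (2.09/3.37)^(3.37/(3.37−2.09)) = (0.6202)^(2.633) = 0.2843.
C_{B,max} = 0.2843×4.05 = 1.15 mol·L⁻¹.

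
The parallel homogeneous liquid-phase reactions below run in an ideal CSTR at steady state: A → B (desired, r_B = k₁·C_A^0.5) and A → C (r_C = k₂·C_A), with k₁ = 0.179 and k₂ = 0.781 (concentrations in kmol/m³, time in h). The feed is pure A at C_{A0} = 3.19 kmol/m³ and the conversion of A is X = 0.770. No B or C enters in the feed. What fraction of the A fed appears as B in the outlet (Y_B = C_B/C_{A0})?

0.163

Exit C_A = C_{A0}(1−X) = 3.19×0.230 = 0.7337 kmol/m³.
In a CSTR the entire volume is at exit conditions, so r_B = 0.179×0.7337^0.5 = 0.1533 and r_C = 0.781×0.7337 = 0.5730.
Fraction of consumed A going to B: r_B/(r_B+r_C) = 0.2111.
C_B = 0.2111·C_{A0}·X = 0.2111×3.19×0.770 = 0.519 kmol/m³; Y_B = C_B/C_{A0} = 0.163.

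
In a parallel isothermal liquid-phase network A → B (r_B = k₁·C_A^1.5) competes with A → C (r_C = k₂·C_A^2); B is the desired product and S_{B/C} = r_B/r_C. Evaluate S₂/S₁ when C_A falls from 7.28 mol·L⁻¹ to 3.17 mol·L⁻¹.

1.52

S_{B/C} = (k₁/k₂)·C_A^-0.5, so S₂/S₁ = (C_{A,2}/C_{A,1})^-0.5.
= (3.17/7.28)^(-0.5) = (0.4354)^(-0.5) = 1.52.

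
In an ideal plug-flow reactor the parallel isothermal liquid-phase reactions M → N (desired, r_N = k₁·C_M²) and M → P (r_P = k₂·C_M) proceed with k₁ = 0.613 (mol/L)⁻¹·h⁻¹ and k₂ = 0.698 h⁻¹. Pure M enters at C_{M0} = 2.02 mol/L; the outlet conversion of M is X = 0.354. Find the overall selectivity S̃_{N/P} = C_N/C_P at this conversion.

1.45

C_M = C_{M0}(1−X) = 1.305 mol/L.
Along a PFR/batch, dC_P/dC_M = −r_P/(r_N+r_P) = −k₂/(k₂+k₁·C_M).
Integrating from C_{M0} to C_M: C_P = (0.698/0.613)·ln[(0.698+0.613·2.02)/(0.698+0.613·1.30)] = 1.139·ln(1.936/1.498) = 0.2923 mol/L.
Then C_N = (C_{M0}−C_M) − C_P = 0.7151 − 0.2923 = 0.4228 mol/L.
S̃_{N/P} = C_N/C_P = 0.4228/0.2923 = 1.45.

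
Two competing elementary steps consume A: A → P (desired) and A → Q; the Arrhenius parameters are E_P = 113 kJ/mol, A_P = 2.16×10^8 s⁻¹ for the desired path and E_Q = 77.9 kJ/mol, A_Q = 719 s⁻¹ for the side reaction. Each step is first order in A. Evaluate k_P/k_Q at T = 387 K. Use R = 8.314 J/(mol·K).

With equal orders, S_{P/Q} = k_P/k_Q = (A_P/A_Q)·exp[(E_Q−E_P)/(RT)].
(E_Q−E_P)/(RT) = (77.9−113)×10³/(8.314×387) = -35100/3218 = -10.91.
k_P/k_Q = (2.16×10^8/719)·exp(-10.91) = 3.004×10^5 × 1.829×10^-5 = 5.50.
Since E_P > E_Q, raising the temperature improves selectivity toward P.

5.50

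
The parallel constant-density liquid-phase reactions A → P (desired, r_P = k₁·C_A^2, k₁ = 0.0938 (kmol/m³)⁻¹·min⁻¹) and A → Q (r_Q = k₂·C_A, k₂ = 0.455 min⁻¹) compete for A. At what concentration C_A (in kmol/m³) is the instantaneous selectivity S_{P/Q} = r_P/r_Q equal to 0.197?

0.956 kmol/m³

S_{P/Q} = (k₁/k₂)·C_A ⇒ C_A = S·k₂/k₁.
= 0.197×0.455/0.0938 = 0.956 kmol/m³.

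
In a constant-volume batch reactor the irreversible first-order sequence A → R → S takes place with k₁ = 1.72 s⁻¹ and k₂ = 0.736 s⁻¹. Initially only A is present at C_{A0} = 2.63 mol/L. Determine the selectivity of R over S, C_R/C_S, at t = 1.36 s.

1.10

The intermediate concentration in a first-order A→B→C sequence is C_R = k₁C_{A0}(e^(−k₁t) − e^(−k₂t))/(k₂−k₁).
e^(−k₁t) = e^(−1.72×1.36) = e^(−2.339) = 0.09640; e^(−k₂t) = e^(−1.001) = 0.3675.
C_R = 1.72×2.63/(0.736−1.72) × (0.09640−0.3675) = (-4.597)×(-0.2711) = 1.246 mol/L.
C_A = C_{A0}e^(−k₁t) = 0.2535 mol/L, so C_S = C_{A0}−C_A−C_R = 1.130 mol/L; C_R/C_S = 1.10.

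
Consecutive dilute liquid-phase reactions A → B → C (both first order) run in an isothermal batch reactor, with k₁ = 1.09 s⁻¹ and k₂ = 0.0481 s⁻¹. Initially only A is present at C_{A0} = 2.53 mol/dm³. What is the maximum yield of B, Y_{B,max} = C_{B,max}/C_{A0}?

For a first-order series the maximum intermediate yield is C_{B,max}/C_{A0} = (k₁/k₂)^[k₂/(k₂−k₁)].
= (1.09/0.0481)^(0.0481/(0.0481−1.09)) = (22.66)^(-0.04617) = 0.8658.

0.866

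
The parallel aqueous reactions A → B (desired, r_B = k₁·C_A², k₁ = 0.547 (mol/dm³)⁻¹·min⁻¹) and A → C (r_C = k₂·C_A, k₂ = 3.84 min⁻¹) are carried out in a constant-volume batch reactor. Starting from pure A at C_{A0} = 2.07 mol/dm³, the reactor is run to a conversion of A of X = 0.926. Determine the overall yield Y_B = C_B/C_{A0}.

C_A = C_{A0}(1−X) = 0.1532 mol/dm³.
Along a PFR/batch, dC_C/dC_A = −r_C/(r_B+r_C) = −k₂/(k₂+k₁·C_A).
Integrating from C_{A0} to C_A: C_C = (3.84/0.547)·ln[(3.84+0.547·2.07)/(3.84+0.547·0.153)] = 7.020·ln(4.972/3.924) = 1.663 mol/dm³.
Then C_B = (C_{A0}−C_A) − C_C = 1.917 − 1.663 = 0.2543 mol/dm³.
Y_B = C_B/C_{A0} = 0.2543/2.07 = 0.123.

0.123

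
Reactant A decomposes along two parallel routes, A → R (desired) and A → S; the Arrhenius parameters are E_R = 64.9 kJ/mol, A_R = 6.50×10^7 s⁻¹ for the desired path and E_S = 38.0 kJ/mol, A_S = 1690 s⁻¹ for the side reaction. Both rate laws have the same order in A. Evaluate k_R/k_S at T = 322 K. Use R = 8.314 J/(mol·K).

Since both paths have the same order in A, the concentration cancels and S_{R/S} = k_R/k_S = (A_R/A_S)·exp[(E_S−E_R)/(RT)].
(E_S−E_R)/(RT) = (38.0−64.9)×10³/(8.314×322) = -26900/2677 = -10.05.
k_R/k_S = (6.50×10^7/1690)·exp(-10.05) = 38462 × 4.327×10^-5 = 1.66.
Since E_R > E_S, raising the temperature improves selectivity toward R.

1.66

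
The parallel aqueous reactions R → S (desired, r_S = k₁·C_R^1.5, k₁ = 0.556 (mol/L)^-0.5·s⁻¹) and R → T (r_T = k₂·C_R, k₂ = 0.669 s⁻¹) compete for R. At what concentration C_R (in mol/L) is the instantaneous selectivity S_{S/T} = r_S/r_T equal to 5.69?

46.9 mol/L

S_{S/T} = (k₁/k₂)·C_R^0.5 ⇒ C_R = (S·k₂/k₁)^(2).
= (5.69×0.669/0.556)^(2) = (6.846)^(2) = 46.9 mol/L.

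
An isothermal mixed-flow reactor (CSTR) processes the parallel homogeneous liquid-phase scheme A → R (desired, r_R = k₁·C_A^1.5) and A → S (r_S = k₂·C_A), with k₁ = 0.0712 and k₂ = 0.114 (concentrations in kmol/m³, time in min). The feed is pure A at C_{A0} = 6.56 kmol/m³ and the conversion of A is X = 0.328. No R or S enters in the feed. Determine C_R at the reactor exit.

1.22 kmol/m³

Exit C_A = C_{A0}(1−X) = 6.56×0.672 = 4.408 kmol/m³.
Rates in a CSTR are evaluated at the outlet concentration: r_R = 0.0712×4.408^1.5 = 0.6590, r_S = 0.114×4.408 = 0.5025.
Fraction of consumed A going to R: r_R/(r_R+r_S) = 0.5673.
C_R = 0.5673·C_{A0}·X = 0.5673×6.56×0.328 = 1.22 kmol/m³.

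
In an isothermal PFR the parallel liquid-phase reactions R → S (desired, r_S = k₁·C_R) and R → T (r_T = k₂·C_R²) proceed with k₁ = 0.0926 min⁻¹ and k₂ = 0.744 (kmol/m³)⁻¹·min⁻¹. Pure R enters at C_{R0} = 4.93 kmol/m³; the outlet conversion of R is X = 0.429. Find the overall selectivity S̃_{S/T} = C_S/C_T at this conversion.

C_R = C_{R0}(1−X) = 2.815 kmol/m³.
Along a PFR/batch, dC_S/dC_R = −r_S/(r_S+r_T) = −k₁/(k₁+k₂·C_R).
Integrating from C_{R0} to C_R: C_S = (0.0926/0.744)·ln[(0.0926+0.744·4.93)/(0.0926+0.744·2.82)] = 0.1245·ln(3.761/2.187) = 0.06746 kmol/m³.
C_T = (C_{R0}−C_R)−C_S = 2.048 kmol/m³; S̃_{S/T} = 0.06746/2.048 = 0.0329.

0.0329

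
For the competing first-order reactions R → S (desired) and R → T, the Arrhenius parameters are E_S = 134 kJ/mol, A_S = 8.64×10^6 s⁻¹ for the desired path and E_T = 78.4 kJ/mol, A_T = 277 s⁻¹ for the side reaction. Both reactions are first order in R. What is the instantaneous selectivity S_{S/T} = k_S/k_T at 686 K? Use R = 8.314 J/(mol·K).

1.82

With equal orders, S_{S/T} = k_S/k_T = (A_S/A_T)·exp[(E_T−E_S)/(RT)].
(E_T−E_S)/(RT) = (78.4−134)×10³/(8.314×686) = -55600/5703 = -9.749.
k_S/k_T = (8.64×10^6/277)·exp(-9.749) = 31191 × 5.838×10^-5 = 1.82.
Since E_S > E_T, raising the temperature improves selectivity toward S.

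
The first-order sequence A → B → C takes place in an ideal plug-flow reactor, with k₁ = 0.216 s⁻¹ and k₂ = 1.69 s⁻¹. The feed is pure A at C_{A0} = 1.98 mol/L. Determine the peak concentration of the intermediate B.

0.187 mol/L

For a first-order series the maximum intermediate yield is C_{B,max}/C_{A0} = (k₁/k₂)^[k₂/(k₂−k₁)].
= (0.216/1.69)^(1.69/(1.69−0.216)) = (0.1278)^(1.147) = 0.09455.
C_{B,max} = 0.09455×1.98 = 0.187 mol/L.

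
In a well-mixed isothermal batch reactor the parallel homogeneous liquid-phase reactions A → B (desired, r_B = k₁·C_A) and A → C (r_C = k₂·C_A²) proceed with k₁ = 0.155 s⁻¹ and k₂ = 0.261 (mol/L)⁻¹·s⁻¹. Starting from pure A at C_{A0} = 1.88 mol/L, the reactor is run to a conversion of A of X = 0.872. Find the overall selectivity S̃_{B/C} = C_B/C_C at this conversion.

C_A = C_{A0}(1−X) = 0.2406 mol/L.
Along a PFR/batch, dC_B/dC_A = −r_B/(r_B+r_C) = −k₁/(k₁+k₂·C_A).
Integrating from C_{A0} to C_A: C_B = (0.155/0.261)·ln[(0.155+0.261·1.88)/(0.155+0.261·0.241)] = 0.5939·ln(0.6457/0.2178) = 0.6454 mol/L.
C_C = (C_{A0}−C_A)−C_B = 0.9940 mol/L; S̃_{B/C} = 0.6454/0.9940 = 0.649.

0.649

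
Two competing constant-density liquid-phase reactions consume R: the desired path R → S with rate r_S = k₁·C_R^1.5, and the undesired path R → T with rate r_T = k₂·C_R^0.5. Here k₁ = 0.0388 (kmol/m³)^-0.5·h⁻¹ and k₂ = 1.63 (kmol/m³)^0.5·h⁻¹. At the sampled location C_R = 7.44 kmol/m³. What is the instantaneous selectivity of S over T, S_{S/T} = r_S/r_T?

0.177

S_{S/T} = r_S/r_T = (k₁·C_R^1.5)/(k₂·C_R^0.5) = (k₁/k₂)·C_R.
= (0.0388×7.440^1.5) / (1.63×7.440^0.5) = 0.7874/4.446 = 0.177.
Since the desired path is higher order in R, keeping C_R high (PFR or concentrated feed) favours S.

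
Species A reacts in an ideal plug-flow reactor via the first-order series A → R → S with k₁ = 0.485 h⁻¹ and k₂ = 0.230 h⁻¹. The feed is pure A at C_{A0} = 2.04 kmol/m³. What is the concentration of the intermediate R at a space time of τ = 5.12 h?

For first-order series with pure A initially, C_R(τ) = k₁C_{A0}/(k₂−k₁)·(e^(−k₁τ) − e^(−k₂τ)).
e^(−k₁τ) = e^(−0.485×5.12) = e^(−2.483) = 0.08348; e^(−k₂τ) = e^(−1.178) = 0.3080.
C_R = 0.485×2.04/(0.230−0.485) × (0.08348−0.3080) = (-3.880)×(-0.2245) = 0.8712 kmol/m³.

0.871 kmol/m³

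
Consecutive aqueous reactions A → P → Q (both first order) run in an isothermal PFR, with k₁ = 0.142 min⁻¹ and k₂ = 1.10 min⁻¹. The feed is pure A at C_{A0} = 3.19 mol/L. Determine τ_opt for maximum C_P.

2.14 min

Setting dC_P/dτ = 0 gives τ_opt = ln(k₂/k₁)/(k₂−k₁).
= ln(1.10/0.142)/(1.10−0.142) = ln(7.746)/0.9580 = 2.047/0.9580 = 2.14 min.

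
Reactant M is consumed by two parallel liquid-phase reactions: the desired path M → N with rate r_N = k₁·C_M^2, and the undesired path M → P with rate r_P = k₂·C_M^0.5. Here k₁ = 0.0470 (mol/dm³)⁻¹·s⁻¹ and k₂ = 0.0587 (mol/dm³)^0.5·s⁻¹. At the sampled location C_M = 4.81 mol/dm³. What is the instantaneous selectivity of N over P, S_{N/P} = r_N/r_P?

8.45

S_{N/P} = r_N/r_P = (k₁·C_M^2)/(k₂·C_M^0.5) = (k₁/k₂)·C_M^1.5.
= (0.0470×4.810^2) / (0.0587×4.810^0.5) = 1.087/0.1287 = 8.45.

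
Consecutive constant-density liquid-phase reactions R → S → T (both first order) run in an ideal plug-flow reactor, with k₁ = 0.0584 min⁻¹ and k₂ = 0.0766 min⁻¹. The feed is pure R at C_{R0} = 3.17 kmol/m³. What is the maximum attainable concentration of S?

1.01 kmol/m³

For a first-order series the maximum intermediate yield is C_{S,max}/C_{R0} = (k₁/k₂)^[k₂/(k₂−k₁)].
= (0.0584/0.0766)^(0.0766/(0.0766−0.0584)) = (0.7624)^(4.209) = 0.3193.
C_{S,max} = 0.3193×3.17 = 1.01 kmol/m³.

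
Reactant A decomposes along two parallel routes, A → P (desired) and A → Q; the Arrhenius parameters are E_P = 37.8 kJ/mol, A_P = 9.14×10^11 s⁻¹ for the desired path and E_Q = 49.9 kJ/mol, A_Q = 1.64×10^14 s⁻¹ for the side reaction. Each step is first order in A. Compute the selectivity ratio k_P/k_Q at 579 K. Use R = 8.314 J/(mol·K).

With equal orders, S_{P/Q} = k_P/k_Q = (A_P/A_Q)·exp[(E_Q−E_P)/(RT)].
(E_Q−E_P)/(RT) = (49.9−37.8)×10³/(8.314×579) = 12100/4814 = 2.514.
k_P/k_Q = (9.14×10^11/1.64×10^14)·exp(2.514) = 0.005573 × 12.35 = 0.0688.

0.0688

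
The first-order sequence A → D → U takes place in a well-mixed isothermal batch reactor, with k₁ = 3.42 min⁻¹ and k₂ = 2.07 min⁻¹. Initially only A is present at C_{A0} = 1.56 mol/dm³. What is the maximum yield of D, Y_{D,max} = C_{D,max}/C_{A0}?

0.463

At the optimum, C_{D,max}/C_{A0} = (k₁/k₂)^[k₂/(k₂−k₁)].
= (3.42/2.07)^(2.07/(2.07−3.42)) = (1.652)^(-1.533) = 0.4631.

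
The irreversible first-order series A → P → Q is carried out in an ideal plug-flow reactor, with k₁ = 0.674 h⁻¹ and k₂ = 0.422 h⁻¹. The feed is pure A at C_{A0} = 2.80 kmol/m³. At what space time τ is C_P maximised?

Setting dC_P/dτ = 0 gives τ_opt = ln(k₂/k₁)/(k₂−k₁).
= ln(0.422/0.674)/(0.422−0.674) = ln(0.6261)/-0.2520 = -0.4682/-0.2520 = 1.86 h.

1.86 h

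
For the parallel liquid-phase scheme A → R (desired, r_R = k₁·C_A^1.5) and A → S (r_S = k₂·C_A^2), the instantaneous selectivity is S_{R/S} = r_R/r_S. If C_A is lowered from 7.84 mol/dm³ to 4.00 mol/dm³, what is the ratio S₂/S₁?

1.40

S_{R/S} = (k₁/k₂)·C_A^-0.5, so S₂/S₁ = (C_{A,2}/C_{A,1})^-0.5.
= (4.00/7.84)^(-0.5) = (0.5102)^(-0.5) = 1.40.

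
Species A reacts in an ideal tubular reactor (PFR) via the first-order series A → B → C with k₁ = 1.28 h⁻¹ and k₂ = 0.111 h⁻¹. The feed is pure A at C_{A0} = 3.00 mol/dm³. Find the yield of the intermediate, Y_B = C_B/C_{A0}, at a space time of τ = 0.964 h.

For first-order series with pure A initially, C_B(τ) = k₁C_{A0}/(k₂−k₁)·(e^(−k₁τ) − e^(−k₂τ)).
e^(−k₁τ) = e^(−1.28×0.964) = e^(−1.234) = 0.2911; e^(−k₂τ) = e^(−0.1070) = 0.8985.
C_B = 1.28×3.00/(0.111−1.28) × (0.2911−0.8985) = (-3.285)×(-0.6074) = 1.995 mol/dm³.
Y_B = C_B/C_{A0} = 1.995/3.00 = 0.665.

0.665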